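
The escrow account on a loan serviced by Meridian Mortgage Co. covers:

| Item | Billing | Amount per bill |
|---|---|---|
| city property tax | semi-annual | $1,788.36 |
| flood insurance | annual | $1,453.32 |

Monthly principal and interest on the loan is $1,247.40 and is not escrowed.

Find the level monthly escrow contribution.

City property tax = $1,788.36 × 2 = $3,576.72 per year
Flood insurance = $1,453.32 per year
Annual escrow total = $3,576.72 + $1,453.32 = $5,030.04
Base monthly escrow = $5,030.04 / 12 = $419.17

$419.17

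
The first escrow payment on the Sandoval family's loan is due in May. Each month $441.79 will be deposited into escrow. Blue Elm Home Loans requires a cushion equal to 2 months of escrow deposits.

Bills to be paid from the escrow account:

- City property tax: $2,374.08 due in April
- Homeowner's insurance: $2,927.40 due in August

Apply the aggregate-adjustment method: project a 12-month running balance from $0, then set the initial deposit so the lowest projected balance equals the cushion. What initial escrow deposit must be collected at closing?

Cushion = 2 × $441.79 = $883.58
Trial balance (start $0, +$441.79 each month, − disbursements):
  May: +$441.79 → $441.79
  Jun: +$441.79 → $883.58
  Jul: +$441.79 → $1,325.37
  Aug: +$441.79 − $2,927.40 → -$1,160.24
  Sep: +$441.79 → -$718.45
  Oct: +$441.79 → -$276.66
  Nov: +$441.79 → $165.13
  Dec: +$441.79 → $606.92
  Jan: +$441.79 → $1,048.71
  Feb: +$441.79 → $1,490.50
  Mar: +$441.79 → $1,932.29
  Apr: +$441.79 − $2,374.08 → $0.00
Lowest trial balance = -$1,160.24 (Aug)
Initial deposit = cushion − low point = $883.58 − (-$1,160.24) = $2,043.82

$2,043.82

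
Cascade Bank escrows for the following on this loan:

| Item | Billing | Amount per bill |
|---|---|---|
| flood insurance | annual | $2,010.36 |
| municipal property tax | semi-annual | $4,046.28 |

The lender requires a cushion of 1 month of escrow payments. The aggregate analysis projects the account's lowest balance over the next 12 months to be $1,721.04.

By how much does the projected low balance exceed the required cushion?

Flood insurance: $2,010.36
Municipal property tax: $4,046.28 × 2 = $8,092.56
Combined annual = $2,010.36 + $8,092.56 = $10,102.92
Monthly escrow = $10,102.92 ÷ 12 = $841.91
Cushion = 1 × $841.91 = $841.91
Excess over cushion: $1,721.04 − $841.91 = $879.13

$879.13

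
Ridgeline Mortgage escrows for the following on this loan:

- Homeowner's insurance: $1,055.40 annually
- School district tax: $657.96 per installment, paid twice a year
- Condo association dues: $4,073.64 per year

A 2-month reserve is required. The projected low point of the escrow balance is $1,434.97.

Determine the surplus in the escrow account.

$360.81

Homeowner's insurance — $1,055.40 annually
School district tax — $657.96 × 2 = $1,315.92 annually
Condo association dues — $4,073.64 annually
Total annual escrow = $1,055.40 + $1,315.92 + $4,073.64 = $6,444.96
Base monthly escrow = $6,444.96 / 12 = $537.08
Required reserve = 2 × $537.08 = $1,074.16
Surplus = $1,434.97 − $1,074.16 = $360.81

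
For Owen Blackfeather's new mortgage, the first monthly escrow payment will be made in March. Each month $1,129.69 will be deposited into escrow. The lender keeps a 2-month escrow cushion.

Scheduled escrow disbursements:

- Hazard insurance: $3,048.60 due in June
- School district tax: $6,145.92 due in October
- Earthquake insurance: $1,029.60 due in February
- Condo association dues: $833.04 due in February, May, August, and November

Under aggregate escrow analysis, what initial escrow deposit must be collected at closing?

Cushion = 2 × $1,129.69 = $2,259.38
Trial balance (start $0, +$1,129.69 each month, − disbursements):
  Mar: +$1,129.69 → $1,129.69
  Apr: +$1,129.69 → $2,259.38
  May: +$1,129.69 − $833.04 → $2,556.03
  Jun: +$1,129.69 − $3,048.60 → $637.12
  Jul: +$1,129.69 → $1,766.81
  Aug: +$1,129.69 − $833.04 → $2,063.46
  Sep: +$1,129.69 → $3,193.15
  Oct: +$1,129.69 − $6,145.92 → -$1,823.08
  Nov: +$1,129.69 − $833.04 → -$1,526.43
  Dec: +$1,129.69 → -$396.74
  Jan: +$1,129.69 → $732.95
  Feb: +$1,129.69 − $1,862.64 → $0.00
Lowest trial balance = -$1,823.08 (Oct)
Initial deposit = cushion − low point = $2,259.38 − (-$1,823.08) = $4,082.46

$4,082.46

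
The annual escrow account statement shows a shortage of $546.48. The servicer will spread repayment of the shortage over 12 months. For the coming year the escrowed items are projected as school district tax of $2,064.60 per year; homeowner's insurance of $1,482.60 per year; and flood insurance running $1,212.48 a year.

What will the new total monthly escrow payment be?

$442.18

School district tax: $2,064.60 annually
Homeowner's insurance: $1,482.60 annually
Flood insurance: $1,212.48 annually
Annual escrow total = $4,759.68
Per month = $4,759.68 / 12 = $396.64
Shortage per month = $546.48 ÷ 12 = $45.54
Adjusted monthly = $396.64 + $45.54 = $442.18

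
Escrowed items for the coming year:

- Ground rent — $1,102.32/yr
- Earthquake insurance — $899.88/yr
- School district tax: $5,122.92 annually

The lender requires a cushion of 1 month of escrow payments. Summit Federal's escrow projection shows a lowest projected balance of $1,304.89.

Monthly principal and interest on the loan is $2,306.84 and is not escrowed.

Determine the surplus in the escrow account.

$711.13

Ground rent: $1,102.32/yr
Earthquake insurance: $899.88/yr
School district tax: $5,122.92/yr
Total annual escrow = $1,102.32 + $899.88 + $5,122.92 = $7,125.12
Base monthly escrow = $7,125.12 ÷ 12 = $593.76
Cushion = 1 × $593.76 = $593.76
Surplus = $1,304.89 − $593.76 = $711.13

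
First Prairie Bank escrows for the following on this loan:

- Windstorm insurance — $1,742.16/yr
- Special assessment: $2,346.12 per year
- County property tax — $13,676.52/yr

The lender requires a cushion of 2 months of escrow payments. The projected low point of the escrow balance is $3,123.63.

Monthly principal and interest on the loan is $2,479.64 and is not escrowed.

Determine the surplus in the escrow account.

Windstorm insurance = $1,742.16 per year
Special assessment = $2,346.12 per year
County property tax = $13,676.52 per year
Annual escrow total = $17,764.80
Monthly = $17,764.80 ÷ 12 = $1,480.40
Required cushion = 2 × $1,480.40 = $2,960.80
Surplus = $3,123.63 − $2,960.80 = $162.83

$162.83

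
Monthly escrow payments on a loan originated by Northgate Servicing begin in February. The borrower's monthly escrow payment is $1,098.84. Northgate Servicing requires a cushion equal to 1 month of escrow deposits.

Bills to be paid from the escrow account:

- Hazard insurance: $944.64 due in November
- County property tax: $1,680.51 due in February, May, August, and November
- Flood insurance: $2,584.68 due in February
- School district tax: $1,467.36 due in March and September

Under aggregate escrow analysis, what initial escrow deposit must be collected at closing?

Cushion = 1 × $1,098.84 = $1,098.84
Trial balance (start $0, +$1,098.84 each month, − disbursements):
  Feb: +$1,098.84 − $4,265.19 → -$3,166.35
  Mar: +$1,098.84 − $1,467.36 → -$3,534.87
  Apr: +$1,098.84 → -$2,436.03
  May: +$1,098.84 − $1,680.51 → -$3,017.70
  Jun: +$1,098.84 → -$1,918.86
  Jul: +$1,098.84 → -$820.02
  Aug: +$1,098.84 − $1,680.51 → -$1,401.69
  Sep: +$1,098.84 − $1,467.36 → -$1,770.21
  Oct: +$1,098.84 → -$671.37
  Nov: +$1,098.84 − $2,625.15 → -$2,197.68
  Dec: +$1,098.84 → -$1,098.84
  Jan: +$1,098.84 → $0.00
Lowest trial balance = -$3,534.87 (Mar)
Initial deposit = cushion − low point = $1,098.84 − (-$3,534.87) = $4,633.71

$4,633.71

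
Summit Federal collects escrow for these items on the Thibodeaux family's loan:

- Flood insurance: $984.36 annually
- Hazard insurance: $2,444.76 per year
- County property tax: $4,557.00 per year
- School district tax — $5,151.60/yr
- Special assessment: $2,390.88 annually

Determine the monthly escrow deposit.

$1,294.05

Flood insurance = $984.36/yr
Hazard insurance = $2,444.76/yr
County property tax = $4,557.00/yr
School district tax = $5,151.60/yr
Special assessment = $2,390.88/yr
Yearly total = $15,528.60
Monthly escrow = $15,528.60 ÷ 12 = $1,294.05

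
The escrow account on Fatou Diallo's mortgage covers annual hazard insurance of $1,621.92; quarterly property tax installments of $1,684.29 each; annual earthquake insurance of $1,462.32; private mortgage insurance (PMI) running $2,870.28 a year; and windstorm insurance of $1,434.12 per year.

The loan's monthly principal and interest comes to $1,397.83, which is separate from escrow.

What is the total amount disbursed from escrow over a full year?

Hazard insurance — $1,621.92 per year
Property tax — $1,684.29 × 4 = $6,737.16 per year
Earthquake insurance — $1,462.32 per year
Private mortgage insurance (PMI) — $2,870.28 per year
Windstorm insurance — $1,434.12 per year
Total annual escrow = $1,621.92 + $6,737.16 + $1,462.32 + $2,870.28 + $1,434.12 = $14,125.80

$14,125.80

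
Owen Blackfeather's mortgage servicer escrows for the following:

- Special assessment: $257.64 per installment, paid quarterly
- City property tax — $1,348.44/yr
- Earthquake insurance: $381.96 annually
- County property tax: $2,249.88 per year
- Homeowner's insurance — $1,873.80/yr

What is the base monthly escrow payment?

Special assessment: $257.64 × 4 = $1,030.56 per year
City property tax: $1,348.44 per year
Earthquake insurance: $381.96 per year
County property tax: $2,249.88 per year
Homeowner's insurance: $1,873.80 per year
Total per year = $1,030.56 + $1,348.44 + $381.96 + $2,249.88 + $1,873.80 = $6,884.64
Per month = $6,884.64 / 12 = $573.72

$573.72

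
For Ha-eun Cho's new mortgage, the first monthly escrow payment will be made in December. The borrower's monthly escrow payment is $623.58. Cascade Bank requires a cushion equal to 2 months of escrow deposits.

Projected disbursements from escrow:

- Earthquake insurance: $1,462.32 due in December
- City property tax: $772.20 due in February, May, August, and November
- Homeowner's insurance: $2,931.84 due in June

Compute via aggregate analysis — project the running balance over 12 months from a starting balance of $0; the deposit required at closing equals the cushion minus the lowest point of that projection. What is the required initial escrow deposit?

Cushion = 2 × $623.58 = $1,247.16
Trial balance (start $0, +$623.58 each month, − disbursements):
  Dec: +$623.58 − $1,462.32 → -$838.74
  Jan: +$623.58 → -$215.16
  Feb: +$623.58 − $772.20 → -$363.78
  Mar: +$623.58 → $259.80
  Apr: +$623.58 → $883.38
  May: +$623.58 − $772.20 → $734.76
  Jun: +$623.58 − $2,931.84 → -$1,573.50
  Jul: +$623.58 → -$949.92
  Aug: +$623.58 − $772.20 → -$1,098.54
  Sep: +$623.58 → -$474.96
  Oct: +$623.58 → $148.62
  Nov: +$623.58 − $772.20 → $0.00
Lowest trial balance = -$1,573.50 (Jun)
Initial deposit = cushion − low point = $1,247.16 − (-$1,573.50) = $2,820.66

$2,820.66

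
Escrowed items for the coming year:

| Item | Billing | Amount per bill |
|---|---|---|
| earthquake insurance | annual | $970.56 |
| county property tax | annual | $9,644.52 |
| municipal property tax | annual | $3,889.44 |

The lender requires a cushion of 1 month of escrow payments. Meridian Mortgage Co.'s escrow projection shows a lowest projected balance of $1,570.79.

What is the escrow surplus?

Earthquake insurance — $970.56/yr
County property tax — $9,644.52/yr
Municipal property tax — $3,889.44/yr
Annual escrow total = $970.56 + $9,644.52 + $3,889.44 = $14,504.52
Monthly = $14,504.52 ÷ 12 = $1,208.71
Required reserve = 1 × $1,208.71 = $1,208.71
Excess over cushion: $1,570.79 − $1,208.71 = $362.08

$362.08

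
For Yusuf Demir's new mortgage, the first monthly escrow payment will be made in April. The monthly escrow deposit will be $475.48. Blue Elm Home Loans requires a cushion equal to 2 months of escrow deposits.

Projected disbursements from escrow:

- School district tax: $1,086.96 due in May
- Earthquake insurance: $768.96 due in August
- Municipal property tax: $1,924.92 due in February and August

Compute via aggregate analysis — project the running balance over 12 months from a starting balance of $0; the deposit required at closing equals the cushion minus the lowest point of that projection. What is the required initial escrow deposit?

$2,354.40

Cushion = 2 × $475.48 = $950.96
Trial balance (start $0, +$475.48 each month, − disbursements):
  Apr: +$475.48 → $475.48
  May: +$475.48 − $1,086.96 → -$136.00
  Jun: +$475.48 → $339.48
  Jul: +$475.48 → $814.96
  Aug: +$475.48 − $2,693.88 → -$1,403.44
  Sep: +$475.48 → -$927.96
  Oct: +$475.48 → -$452.48
  Nov: +$475.48 → $23.00
  Dec: +$475.48 → $498.48
  Jan: +$475.48 → $973.96
  Feb: +$475.48 − $1,924.92 → -$475.48
  Mar: +$475.48 → $0.00
Lowest trial balance = -$1,403.44 (Aug)
Initial deposit = cushion − low point = $950.96 − (-$1,403.44) = $2,354.40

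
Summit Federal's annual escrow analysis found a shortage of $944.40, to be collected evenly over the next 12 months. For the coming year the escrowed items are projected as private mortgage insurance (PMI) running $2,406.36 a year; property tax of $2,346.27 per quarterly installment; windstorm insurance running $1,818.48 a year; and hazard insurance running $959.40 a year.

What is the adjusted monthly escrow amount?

Private mortgage insurance (PMI) — $2,406.36/yr
Property tax — $2,346.27 × 4 = $9,385.08/yr
Windstorm insurance — $1,818.48/yr
Hazard insurance — $959.40/yr
Combined annual = $14,569.32
Per month = $14,569.32 ÷ 12 = $1,214.11
Shortage per month = $944.40 / 12 = $78.70
New monthly escrow = $1,214.11 + $78.70 = $1,292.81

$1,292.81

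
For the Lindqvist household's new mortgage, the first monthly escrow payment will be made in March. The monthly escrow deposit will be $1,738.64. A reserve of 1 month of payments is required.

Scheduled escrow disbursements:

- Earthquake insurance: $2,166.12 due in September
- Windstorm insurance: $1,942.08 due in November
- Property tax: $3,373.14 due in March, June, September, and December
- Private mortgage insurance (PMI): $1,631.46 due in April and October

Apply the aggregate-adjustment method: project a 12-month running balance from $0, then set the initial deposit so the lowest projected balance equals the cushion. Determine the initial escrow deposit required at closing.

Cushion = 1 × $1,738.64 = $1,738.64
Trial balance (start $0, +$1,738.64 each month, − disbursements):
  Mar: +$1,738.64 − $3,373.14 → -$1,634.50
  Apr: +$1,738.64 − $1,631.46 → -$1,527.32
  May: +$1,738.64 → $211.32
  Jun: +$1,738.64 − $3,373.14 → -$1,423.18
  Jul: +$1,738.64 → $315.46
  Aug: +$1,738.64 → $2,054.10
  Sep: +$1,738.64 − $5,539.26 → -$1,746.52
  Oct: +$1,738.64 − $1,631.46 → -$1,639.34
  Nov: +$1,738.64 − $1,942.08 → -$1,842.78
  Dec: +$1,738.64 − $3,373.14 → -$3,477.28
  Jan: +$1,738.64 → -$1,738.64
  Feb: +$1,738.64 → $0.00
Lowest trial balance = -$3,477.28 (Dec)
Initial deposit = cushion − low point = $1,738.64 − (-$3,477.28) = $5,215.92

$5,215.92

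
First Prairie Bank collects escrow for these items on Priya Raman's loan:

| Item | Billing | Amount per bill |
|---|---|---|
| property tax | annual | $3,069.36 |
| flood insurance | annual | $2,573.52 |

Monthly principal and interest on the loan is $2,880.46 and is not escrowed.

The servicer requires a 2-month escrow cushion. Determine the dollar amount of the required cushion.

$940.48

Property tax — $3,069.36
Flood insurance — $2,573.52
Annual escrow total = $3,069.36 + $2,573.52 = $5,642.88
Monthly = $5,642.88 / 12 = $470.24
Cushion = 2 × $470.24 = $940.48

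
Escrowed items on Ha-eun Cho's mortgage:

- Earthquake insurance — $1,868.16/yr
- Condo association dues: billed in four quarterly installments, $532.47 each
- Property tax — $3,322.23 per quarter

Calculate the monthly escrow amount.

Earthquake insurance: $1,868.16
Condo association dues: $532.47 × 4 = $2,129.88
Property tax: $3,322.23 × 4 = $13,288.92
Annual escrow total = $1,868.16 + $2,129.88 + $13,288.92 = $17,286.96
Monthly = $17,286.96 ÷ 12 = $1,440.58

$1,440.58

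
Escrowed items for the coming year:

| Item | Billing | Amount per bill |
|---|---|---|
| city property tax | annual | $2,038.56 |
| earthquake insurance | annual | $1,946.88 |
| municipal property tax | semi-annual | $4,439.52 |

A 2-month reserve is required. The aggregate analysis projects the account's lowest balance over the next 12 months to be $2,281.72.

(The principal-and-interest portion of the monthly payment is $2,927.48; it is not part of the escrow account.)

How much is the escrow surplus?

$137.64

City property tax: $2,038.56/yr
Earthquake insurance: $1,946.88/yr
Municipal property tax: $4,439.52 × 2 = $8,879.04/yr
Total annual escrow = $2,038.56 + $1,946.88 + $8,879.04 = $12,864.48
Per month = $12,864.48 / 12 = $1,072.04
Required cushion = 2 × $1,072.04 = $2,144.08
Surplus = $2,281.72 − $2,144.08 = $137.64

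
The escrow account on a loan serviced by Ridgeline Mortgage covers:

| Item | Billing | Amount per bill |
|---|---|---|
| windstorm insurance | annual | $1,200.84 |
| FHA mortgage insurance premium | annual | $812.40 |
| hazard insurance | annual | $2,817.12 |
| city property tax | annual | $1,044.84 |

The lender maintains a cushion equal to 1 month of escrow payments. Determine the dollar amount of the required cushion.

Windstorm insurance — $1,200.84 per year
FHA mortgage insurance premium — $812.40 per year
Hazard insurance — $2,817.12 per year
City property tax — $1,044.84 per year
Total per year = $1,200.84 + $812.40 + $2,817.12 + $1,044.84 = $5,875.20
Monthly escrow = $5,875.20 ÷ 12 = $489.60
Reserve = 1 × $489.60 = $489.60

$489.60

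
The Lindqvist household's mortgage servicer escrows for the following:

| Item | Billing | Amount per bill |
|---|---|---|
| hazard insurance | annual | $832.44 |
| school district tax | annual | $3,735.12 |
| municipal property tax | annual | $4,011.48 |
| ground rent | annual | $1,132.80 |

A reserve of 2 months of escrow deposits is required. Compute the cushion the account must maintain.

$1,618.64

Hazard insurance = $832.44/yr
School district tax = $3,735.12/yr
Municipal property tax = $4,011.48/yr
Ground rent = $1,132.80/yr
Total annual escrow = $832.44 + $3,735.12 + $4,011.48 + $1,132.80 = $9,711.84
Per month = $9,711.84 ÷ 12 = $809.32
Required cushion = 2 × $809.32 = $1,618.64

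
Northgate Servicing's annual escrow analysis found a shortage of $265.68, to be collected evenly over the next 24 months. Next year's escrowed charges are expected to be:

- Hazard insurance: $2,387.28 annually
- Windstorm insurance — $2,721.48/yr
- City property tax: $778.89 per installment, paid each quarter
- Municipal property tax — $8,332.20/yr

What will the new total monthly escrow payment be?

Hazard insurance: $2,387.28
Windstorm insurance: $2,721.48
City property tax: $778.89 × 4 = $3,115.56
Municipal property tax: $8,332.20
Total annual escrow = $2,387.28 + $2,721.48 + $3,115.56 + $8,332.20 = $16,556.52
Monthly escrow = $16,556.52 / 12 = $1,379.71
Shortage per month = $265.68 / 24 = $11.07
Adjusted monthly = $1,379.71 + $11.07 = $1,390.78

$1,390.78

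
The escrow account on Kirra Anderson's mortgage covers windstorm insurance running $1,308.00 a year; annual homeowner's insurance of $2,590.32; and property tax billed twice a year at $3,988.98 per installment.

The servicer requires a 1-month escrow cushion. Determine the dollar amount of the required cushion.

Windstorm insurance = $1,308.00
Homeowner's insurance = $2,590.32
Property tax = $3,988.98 × 2 = $7,977.96
Yearly total = $11,876.28
Base monthly escrow = $11,876.28 ÷ 12 = $989.69
Cushion = 1 × $989.69 = $989.69

$989.69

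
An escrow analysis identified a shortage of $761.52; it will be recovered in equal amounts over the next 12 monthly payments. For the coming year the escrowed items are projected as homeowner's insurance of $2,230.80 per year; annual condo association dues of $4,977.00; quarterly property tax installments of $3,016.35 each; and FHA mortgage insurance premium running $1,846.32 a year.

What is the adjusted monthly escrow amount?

Homeowner's insurance = $2,230.80 per year
Condo association dues = $4,977.00 per year
Property tax = $3,016.35 × 4 = $12,065.40 per year
FHA mortgage insurance premium = $1,846.32 per year
Total per year = $21,119.52
Monthly escrow = $21,119.52 / 12 = $1,759.96
Shortage spread = $761.52 ÷ 12 = $63.46/mo
New monthly escrow = $1,759.96 + $63.46 = $1,823.42

$1,823.42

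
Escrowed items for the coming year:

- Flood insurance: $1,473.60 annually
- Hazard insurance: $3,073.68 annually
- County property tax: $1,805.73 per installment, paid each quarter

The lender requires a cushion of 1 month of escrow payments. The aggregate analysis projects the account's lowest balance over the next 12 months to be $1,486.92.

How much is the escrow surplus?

$506.07

Flood insurance: $1,473.60/yr
Hazard insurance: $3,073.68/yr
County property tax: $1,805.73 × 4 = $7,222.92/yr
Total per year = $1,473.60 + $3,073.68 + $7,222.92 = $11,770.20
Per month = $11,770.20 ÷ 12 = $980.85
Required cushion = 1 × $980.85 = $980.85
Excess over cushion: $1,486.92 − $980.85 = $506.07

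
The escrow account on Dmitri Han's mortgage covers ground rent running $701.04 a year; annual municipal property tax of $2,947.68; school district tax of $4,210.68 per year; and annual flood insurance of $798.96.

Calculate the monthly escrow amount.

$721.53

Ground rent: $701.04
Municipal property tax: $2,947.68
School district tax: $4,210.68
Flood insurance: $798.96
Total annual escrow = $8,658.36
Monthly escrow = $8,658.36 ÷ 12 = $721.53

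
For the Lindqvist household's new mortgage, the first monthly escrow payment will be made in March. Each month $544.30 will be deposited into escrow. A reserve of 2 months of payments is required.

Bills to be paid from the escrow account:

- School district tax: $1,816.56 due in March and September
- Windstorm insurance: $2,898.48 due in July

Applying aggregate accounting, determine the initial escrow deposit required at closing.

Cushion = 2 × $544.30 = $1,088.60
Trial balance (start $0, +$544.30 each month, − disbursements):
  Mar: +$544.30 − $1,816.56 → -$1,272.26
  Apr: +$544.30 → -$727.96
  May: +$544.30 → -$183.66
  Jun: +$544.30 → $360.64
  Jul: +$544.30 − $2,898.48 → -$1,993.54
  Aug: +$544.30 → -$1,449.24
  Sep: +$544.30 − $1,816.56 → -$2,721.50
  Oct: +$544.30 → -$2,177.20
  Nov: +$544.30 → -$1,632.90
  Dec: +$544.30 → -$1,088.60
  Jan: +$544.30 → -$544.30
  Feb: +$544.30 → $0.00
Lowest trial balance = -$2,721.50 (Sep)
Initial deposit = cushion − low point = $1,088.60 − (-$2,721.50) = $3,810.10

$3,810.10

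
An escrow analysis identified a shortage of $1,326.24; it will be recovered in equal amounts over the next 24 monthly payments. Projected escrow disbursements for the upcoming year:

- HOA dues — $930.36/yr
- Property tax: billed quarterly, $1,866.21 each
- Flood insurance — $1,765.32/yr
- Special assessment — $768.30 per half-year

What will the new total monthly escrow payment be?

$1,030.02

HOA dues — $930.36/yr
Property tax — $1,866.21 × 4 = $7,464.84/yr
Flood insurance — $1,765.32/yr
Special assessment — $768.30 × 2 = $1,536.60/yr
Combined annual = $11,697.12
Monthly escrow = $11,697.12 / 12 = $974.76
Shortage spread = $1,326.24 / 24 = $55.26/mo
Adjusted monthly = $974.76 + $55.26 = $1,030.02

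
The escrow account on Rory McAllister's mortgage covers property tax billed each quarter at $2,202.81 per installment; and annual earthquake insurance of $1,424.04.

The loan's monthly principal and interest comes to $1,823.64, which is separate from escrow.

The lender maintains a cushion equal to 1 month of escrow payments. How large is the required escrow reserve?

Property tax — $2,202.81 × 4 = $8,811.24/yr
Earthquake insurance — $1,424.04/yr
Total per year = $10,235.28
Base monthly escrow = $10,235.28 ÷ 12 = $852.94
Required cushion = 1 × $852.94 = $852.94

$852.94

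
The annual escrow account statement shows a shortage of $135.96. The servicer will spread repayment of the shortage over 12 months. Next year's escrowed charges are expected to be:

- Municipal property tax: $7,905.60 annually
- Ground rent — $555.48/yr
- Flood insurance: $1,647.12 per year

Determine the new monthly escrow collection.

Municipal property tax: $7,905.60
Ground rent: $555.48
Flood insurance: $1,647.12
Combined annual = $7,905.60 + $555.48 + $1,647.12 = $10,108.20
Per month = $10,108.20 ÷ 12 = $842.35
Monthly shortage recovery: $135.96 ÷ 12 = $11.33
Adjusted monthly = $842.35 + $11.33 = $853.68

$853.68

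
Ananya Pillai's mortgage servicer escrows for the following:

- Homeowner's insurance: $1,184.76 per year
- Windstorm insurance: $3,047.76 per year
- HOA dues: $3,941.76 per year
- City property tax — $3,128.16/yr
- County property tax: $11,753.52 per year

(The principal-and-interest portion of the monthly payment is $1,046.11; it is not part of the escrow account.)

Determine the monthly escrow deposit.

$1,921.33

Homeowner's insurance — $1,184.76 per year
Windstorm insurance — $3,047.76 per year
HOA dues — $3,941.76 per year
City property tax — $3,128.16 per year
County property tax — $11,753.52 per year
Annual escrow total = $23,055.96
Monthly escrow = $23,055.96 / 12 = $1,921.33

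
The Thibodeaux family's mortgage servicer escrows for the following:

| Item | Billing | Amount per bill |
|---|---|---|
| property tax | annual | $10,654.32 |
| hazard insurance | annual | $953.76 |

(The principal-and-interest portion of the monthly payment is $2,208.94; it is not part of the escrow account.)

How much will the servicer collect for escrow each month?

$967.34

Property tax — $10,654.32 annually
Hazard insurance — $953.76 annually
Total annual escrow = $10,654.32 + $953.76 = $11,608.08
Monthly = $11,608.08 ÷ 12 = $967.34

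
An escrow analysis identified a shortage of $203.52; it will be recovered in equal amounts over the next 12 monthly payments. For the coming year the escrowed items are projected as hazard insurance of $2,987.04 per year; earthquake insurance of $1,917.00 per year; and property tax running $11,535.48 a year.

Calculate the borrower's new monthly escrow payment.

Hazard insurance = $2,987.04 annually
Earthquake insurance = $1,917.00 annually
Property tax = $11,535.48 annually
Total per year = $16,439.52
Monthly escrow = $16,439.52 / 12 = $1,369.96
Monthly shortage recovery: $203.52 / 12 = $16.96
Adjusted monthly = $1,369.96 + $16.96 = $1,386.92

$1,386.92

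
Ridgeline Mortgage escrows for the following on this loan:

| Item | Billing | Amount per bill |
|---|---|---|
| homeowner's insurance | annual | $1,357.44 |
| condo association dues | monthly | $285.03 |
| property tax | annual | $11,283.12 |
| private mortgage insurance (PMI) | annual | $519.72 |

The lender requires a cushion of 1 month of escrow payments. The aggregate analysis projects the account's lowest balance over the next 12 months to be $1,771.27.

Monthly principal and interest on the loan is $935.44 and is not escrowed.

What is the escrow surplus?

Homeowner's insurance: $1,357.44 per year
Condo association dues: $285.03 × 12 = $3,420.36 per year
Property tax: $11,283.12 per year
Private mortgage insurance (PMI): $519.72 per year
Total annual escrow = $1,357.44 + $3,420.36 + $11,283.12 + $519.72 = $16,580.64
Base monthly escrow = $16,580.64 ÷ 12 = $1,381.72
Required reserve = 1 × $1,381.72 = $1,381.72
Surplus = $1,771.27 − $1,381.72 = $389.55

$389.55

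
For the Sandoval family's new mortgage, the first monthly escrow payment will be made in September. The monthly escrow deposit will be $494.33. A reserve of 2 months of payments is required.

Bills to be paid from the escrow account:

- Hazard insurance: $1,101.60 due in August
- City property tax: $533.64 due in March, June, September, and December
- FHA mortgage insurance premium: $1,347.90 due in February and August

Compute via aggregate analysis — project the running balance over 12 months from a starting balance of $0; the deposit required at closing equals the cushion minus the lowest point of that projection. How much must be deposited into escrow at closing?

Cushion = 2 × $494.33 = $988.66
Trial balance (start $0, +$494.33 each month, − disbursements):
  Sep: +$494.33 − $533.64 → -$39.31
  Oct: +$494.33 → $455.02
  Nov: +$494.33 → $949.35
  Dec: +$494.33 − $533.64 → $910.04
  Jan: +$494.33 → $1,404.37
  Feb: +$494.33 − $1,347.90 → $550.80
  Mar: +$494.33 − $533.64 → $511.49
  Apr: +$494.33 → $1,005.82
  May: +$494.33 → $1,500.15
  Jun: +$494.33 − $533.64 → $1,460.84
  Jul: +$494.33 → $1,955.17
  Aug: +$494.33 − $2,449.50 → $0.00
Lowest trial balance = -$39.31 (Sep)
Initial deposit = cushion − low point = $988.66 − (-$39.31) = $1,027.97

$1,027.97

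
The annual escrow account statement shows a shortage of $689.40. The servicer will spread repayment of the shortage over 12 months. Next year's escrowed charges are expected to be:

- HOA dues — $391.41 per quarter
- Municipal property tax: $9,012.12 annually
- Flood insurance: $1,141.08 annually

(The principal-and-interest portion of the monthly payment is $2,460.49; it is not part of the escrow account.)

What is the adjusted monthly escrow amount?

$1,034.02

HOA dues — $391.41 × 4 = $1,565.64
Municipal property tax — $9,012.12
Flood insurance — $1,141.08
Combined annual = $1,565.64 + $9,012.12 + $1,141.08 = $11,718.84
Base monthly escrow = $11,718.84 ÷ 12 = $976.57
Shortage spread = $689.40 ÷ 12 = $57.45/mo
Adjusted monthly = $976.57 + $57.45 = $1,034.02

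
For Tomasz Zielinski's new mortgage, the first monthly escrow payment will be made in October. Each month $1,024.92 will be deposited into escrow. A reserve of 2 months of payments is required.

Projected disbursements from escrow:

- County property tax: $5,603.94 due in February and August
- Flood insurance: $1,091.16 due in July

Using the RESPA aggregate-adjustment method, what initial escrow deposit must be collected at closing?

Cushion = 2 × $1,024.92 = $2,049.84
Trial balance (start $0, +$1,024.92 each month, − disbursements):
  Oct: +$1,024.92 → $1,024.92
  Nov: +$1,024.92 → $2,049.84
  Dec: +$1,024.92 → $3,074.76
  Jan: +$1,024.92 → $4,099.68
  Feb: +$1,024.92 − $5,603.94 → -$479.34
  Mar: +$1,024.92 → $545.58
  Apr: +$1,024.92 → $1,570.50
  May: +$1,024.92 → $2,595.42
  Jun: +$1,024.92 → $3,620.34
  Jul: +$1,024.92 − $1,091.16 → $3,554.10
  Aug: +$1,024.92 − $5,603.94 → -$1,024.92
  Sep: +$1,024.92 → $0.00
Lowest trial balance = -$1,024.92 (Aug)
Initial deposit = cushion − low point = $2,049.84 − (-$1,024.92) = $3,074.76

$3,074.76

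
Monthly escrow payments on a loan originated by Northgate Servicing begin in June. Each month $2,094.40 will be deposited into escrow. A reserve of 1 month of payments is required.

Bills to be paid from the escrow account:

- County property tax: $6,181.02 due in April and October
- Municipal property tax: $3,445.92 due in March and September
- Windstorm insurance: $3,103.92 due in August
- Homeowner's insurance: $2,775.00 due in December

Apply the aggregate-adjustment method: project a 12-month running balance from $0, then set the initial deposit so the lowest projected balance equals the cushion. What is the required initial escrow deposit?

Cushion = 1 × $2,094.40 = $2,094.40
Trial balance (start $0, +$2,094.40 each month, − disbursements):
  Jun: +$2,094.40 → $2,094.40
  Jul: +$2,094.40 → $4,188.80
  Aug: +$2,094.40 − $3,103.92 → $3,179.28
  Sep: +$2,094.40 − $3,445.92 → $1,827.76
  Oct: +$2,094.40 − $6,181.02 → -$2,258.86
  Nov: +$2,094.40 → -$164.46
  Dec: +$2,094.40 − $2,775.00 → -$845.06
  Jan: +$2,094.40 → $1,249.34
  Feb: +$2,094.40 → $3,343.74
  Mar: +$2,094.40 − $3,445.92 → $1,992.22
  Apr: +$2,094.40 − $6,181.02 → -$2,094.40
  May: +$2,094.40 → $0.00
Lowest trial balance = -$2,258.86 (Oct)
Initial deposit = cushion − low point = $2,094.40 − (-$2,258.86) = $4,353.26

$4,353.26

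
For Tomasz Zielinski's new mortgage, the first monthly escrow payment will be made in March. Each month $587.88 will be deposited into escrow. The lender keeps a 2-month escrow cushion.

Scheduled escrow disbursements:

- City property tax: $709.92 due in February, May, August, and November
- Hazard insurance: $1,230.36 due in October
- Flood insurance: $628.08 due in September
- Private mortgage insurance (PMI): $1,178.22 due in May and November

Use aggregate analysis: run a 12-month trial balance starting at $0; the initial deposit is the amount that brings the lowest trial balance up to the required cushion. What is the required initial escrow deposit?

Cushion = 2 × $587.88 = $1,175.76
Trial balance (start $0, +$587.88 each month, − disbursements):
  Mar: +$587.88 → $587.88
  Apr: +$587.88 → $1,175.76
  May: +$587.88 − $1,888.14 → -$124.50
  Jun: +$587.88 → $463.38
  Jul: +$587.88 → $1,051.26
  Aug: +$587.88 − $709.92 → $929.22
  Sep: +$587.88 − $628.08 → $889.02
  Oct: +$587.88 − $1,230.36 → $246.54
  Nov: +$587.88 − $1,888.14 → -$1,053.72
  Dec: +$587.88 → -$465.84
  Jan: +$587.88 → $122.04
  Feb: +$587.88 − $709.92 → $0.00
Lowest trial balance = -$1,053.72 (Nov)
Initial deposit = cushion − low point = $1,175.76 − (-$1,053.72) = $2,229.48

$2,229.48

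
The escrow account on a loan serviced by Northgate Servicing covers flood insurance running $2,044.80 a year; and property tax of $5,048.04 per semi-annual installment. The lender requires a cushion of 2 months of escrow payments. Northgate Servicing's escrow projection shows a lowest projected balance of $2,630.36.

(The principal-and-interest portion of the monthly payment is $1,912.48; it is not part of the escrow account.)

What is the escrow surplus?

Flood insurance: $2,044.80 per year
Property tax: $5,048.04 × 2 = $10,096.08 per year
Total per year = $12,140.88
Base monthly escrow = $12,140.88 / 12 = $1,011.74
Cushion = 2 × $1,011.74 = $2,023.48
Excess over cushion: $2,630.36 − $2,023.48 = $606.88

$606.88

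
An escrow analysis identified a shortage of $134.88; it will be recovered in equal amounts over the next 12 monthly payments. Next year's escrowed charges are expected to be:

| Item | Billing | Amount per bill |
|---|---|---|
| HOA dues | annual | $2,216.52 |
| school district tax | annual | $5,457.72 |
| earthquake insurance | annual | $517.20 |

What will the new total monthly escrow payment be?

HOA dues: $2,216.52/yr
School district tax: $5,457.72/yr
Earthquake insurance: $517.20/yr
Total per year = $2,216.52 + $5,457.72 + $517.20 = $8,191.44
Monthly escrow = $8,191.44 ÷ 12 = $682.62
Shortage spread = $134.88 / 12 = $11.24/mo
Adjusted monthly = $682.62 + $11.24 = $693.86

$693.86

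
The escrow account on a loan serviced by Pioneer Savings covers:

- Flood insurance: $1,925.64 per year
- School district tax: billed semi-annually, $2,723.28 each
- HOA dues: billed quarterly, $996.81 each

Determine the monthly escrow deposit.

Flood insurance = $1,925.64
School district tax = $2,723.28 × 2 = $5,446.56
HOA dues = $996.81 × 4 = $3,987.24
Total per year = $11,359.44
Monthly = $11,359.44 / 12 = $946.62

$946.62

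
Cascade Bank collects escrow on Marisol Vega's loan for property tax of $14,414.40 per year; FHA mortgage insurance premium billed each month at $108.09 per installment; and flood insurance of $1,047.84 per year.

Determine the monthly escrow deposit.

$1,396.61

Property tax — $14,414.40 annually
FHA mortgage insurance premium — $108.09 × 12 = $1,297.08 annually
Flood insurance — $1,047.84 annually
Combined annual = $14,414.40 + $1,297.08 + $1,047.84 = $16,759.32
Monthly = $16,759.32 ÷ 12 = $1,396.61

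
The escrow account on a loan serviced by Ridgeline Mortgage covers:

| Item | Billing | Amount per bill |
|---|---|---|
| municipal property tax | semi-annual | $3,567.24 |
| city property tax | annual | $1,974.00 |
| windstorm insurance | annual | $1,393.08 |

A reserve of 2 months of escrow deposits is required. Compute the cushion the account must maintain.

$1,750.26

Municipal property tax: $3,567.24 × 2 = $7,134.48/yr
City property tax: $1,974.00/yr
Windstorm insurance: $1,393.08/yr
Total per year = $7,134.48 + $1,974.00 + $1,393.08 = $10,501.56
Monthly = $10,501.56 / 12 = $875.13
Cushion = 2 × $875.13 = $1,750.26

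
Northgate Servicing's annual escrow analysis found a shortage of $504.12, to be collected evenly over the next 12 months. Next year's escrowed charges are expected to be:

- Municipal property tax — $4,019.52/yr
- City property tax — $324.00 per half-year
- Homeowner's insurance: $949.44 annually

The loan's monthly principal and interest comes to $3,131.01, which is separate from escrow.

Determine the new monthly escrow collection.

$510.09

Municipal property tax = $4,019.52
City property tax = $324.00 × 2 = $648.00
Homeowner's insurance = $949.44
Total annual escrow = $4,019.52 + $648.00 + $949.44 = $5,616.96
Monthly escrow = $5,616.96 ÷ 12 = $468.08
Shortage per month = $504.12 / 12 = $42.01
New monthly escrow = $468.08 + $42.01 = $510.09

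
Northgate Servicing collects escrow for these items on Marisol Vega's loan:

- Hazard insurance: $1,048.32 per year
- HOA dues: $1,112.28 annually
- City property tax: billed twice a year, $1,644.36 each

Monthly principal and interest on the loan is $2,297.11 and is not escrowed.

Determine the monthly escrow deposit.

Hazard insurance = $1,048.32
HOA dues = $1,112.28
City property tax = $1,644.36 × 2 = $3,288.72
Annual escrow total = $1,048.32 + $1,112.28 + $3,288.72 = $5,449.32
Base monthly escrow = $5,449.32 ÷ 12 = $454.11

$454.11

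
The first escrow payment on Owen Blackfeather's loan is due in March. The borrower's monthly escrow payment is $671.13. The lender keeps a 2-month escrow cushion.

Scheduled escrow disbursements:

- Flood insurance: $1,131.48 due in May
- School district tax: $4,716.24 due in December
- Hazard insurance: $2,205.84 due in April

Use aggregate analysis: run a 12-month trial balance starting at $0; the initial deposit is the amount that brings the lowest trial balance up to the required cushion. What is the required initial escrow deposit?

Cushion = 2 × $671.13 = $1,342.26
Trial balance (start $0, +$671.13 each month, − disbursements):
  Mar: +$671.13 → $671.13
  Apr: +$671.13 − $2,205.84 → -$863.58
  May: +$671.13 − $1,131.48 → -$1,323.93
  Jun: +$671.13 → -$652.80
  Jul: +$671.13 → $18.33
  Aug: +$671.13 → $689.46
  Sep: +$671.13 → $1,360.59
  Oct: +$671.13 → $2,031.72
  Nov: +$671.13 → $2,702.85
  Dec: +$671.13 − $4,716.24 → -$1,342.26
  Jan: +$671.13 → -$671.13
  Feb: +$671.13 → $0.00
Lowest trial balance = -$1,342.26 (Dec)
Initial deposit = cushion − low point = $1,342.26 − (-$1,342.26) = $2,684.52

$2,684.52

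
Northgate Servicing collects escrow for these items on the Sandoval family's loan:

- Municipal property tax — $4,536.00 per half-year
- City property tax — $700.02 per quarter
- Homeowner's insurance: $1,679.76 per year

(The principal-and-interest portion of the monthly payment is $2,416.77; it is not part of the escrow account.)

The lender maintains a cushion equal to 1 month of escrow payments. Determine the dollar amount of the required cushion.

Municipal property tax = $4,536.00 × 2 = $9,072.00 annually
City property tax = $700.02 × 4 = $2,800.08 annually
Homeowner's insurance = $1,679.76 annually
Combined annual = $9,072.00 + $2,800.08 + $1,679.76 = $13,551.84
Monthly escrow = $13,551.84 ÷ 12 = $1,129.32
Reserve = 1 × $1,129.32 = $1,129.32

$1,129.32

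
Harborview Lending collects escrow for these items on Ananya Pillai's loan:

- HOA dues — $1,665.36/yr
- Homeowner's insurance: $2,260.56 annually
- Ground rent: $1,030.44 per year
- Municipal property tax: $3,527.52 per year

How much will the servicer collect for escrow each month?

$706.99

HOA dues: $1,665.36/yr
Homeowner's insurance: $2,260.56/yr
Ground rent: $1,030.44/yr
Municipal property tax: $3,527.52/yr
Total per year = $1,665.36 + $2,260.56 + $1,030.44 + $3,527.52 = $8,483.88
Monthly escrow = $8,483.88 ÷ 12 = $706.99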